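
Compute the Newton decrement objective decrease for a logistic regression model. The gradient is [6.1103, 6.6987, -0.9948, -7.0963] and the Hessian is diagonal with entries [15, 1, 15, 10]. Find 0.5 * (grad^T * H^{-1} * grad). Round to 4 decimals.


Step 1: H is diagonal, so H^(-1) * g = [0.4074, 6.6987, -0.0663, -0.7096].
Step 2: g^T H^(-1) g = sum_i g_i^2 / H_ii
  = (6.1103)^2/15 + (6.6987)^2/1 + (-0.9948)^2/15 + (-7.0963)^2/10
  = 2.4891 + 44.8726 + 0.066 + 5.0357 = 52.4634
Step 3: Objective decrease = 0.5 * g^T H^(-1) g = 26.2317


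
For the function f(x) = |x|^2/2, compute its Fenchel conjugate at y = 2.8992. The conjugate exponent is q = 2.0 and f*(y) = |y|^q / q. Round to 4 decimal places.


The conjugate exponent q satisfies 1/p + 1/q = 1.
p = 2, so q = 2/(2 - 1) = 2.0
|y|^q = 2.8992^2.0 = 8.4054
f*(2.8992) = 8.4054 / 2.0 = 4.2027


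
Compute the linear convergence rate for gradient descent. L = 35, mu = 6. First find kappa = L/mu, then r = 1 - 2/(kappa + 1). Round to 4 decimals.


Step 1: Compute the condition number.
kappa = L/mu = 35/6 = 5.8333
Step 2: Compute the convergence rate.
r = 1 - 2/(kappa + 1) = 1 - 2*mu/(L + mu) = (L - mu)/(L + mu) = 29/41 = 0.7073


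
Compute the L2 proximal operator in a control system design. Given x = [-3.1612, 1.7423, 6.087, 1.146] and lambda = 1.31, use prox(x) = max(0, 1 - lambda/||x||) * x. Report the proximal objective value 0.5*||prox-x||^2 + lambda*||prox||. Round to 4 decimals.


Step 1: Compute ||x||.
||x|| = 7.1689
Step 2: Compute scaling factor.
scale = max(0, 1 - 1.31/7.1689) = 0.8173
Step 3: prox(x) = [-2.5835, 1.4239, 4.9747, 0.9366]
||prox(x)|| = 5.8589
Step 4: Proximal objective.
0.5*||prox-x||^2 = 0.8581
lambda*||prox|| = 7.6752
Total = 8.5333


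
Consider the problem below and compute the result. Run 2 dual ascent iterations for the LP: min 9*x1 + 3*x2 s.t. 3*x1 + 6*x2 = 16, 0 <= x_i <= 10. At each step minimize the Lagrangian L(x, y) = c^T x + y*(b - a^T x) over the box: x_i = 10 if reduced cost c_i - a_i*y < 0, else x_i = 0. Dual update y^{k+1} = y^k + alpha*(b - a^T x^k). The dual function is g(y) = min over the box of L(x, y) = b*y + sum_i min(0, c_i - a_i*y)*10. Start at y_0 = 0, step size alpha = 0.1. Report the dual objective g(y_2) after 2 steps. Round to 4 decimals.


Dual ascent for LP: min 9*x1 + 3*x2, 3*x1 + 6*x2 = 16, 0 <= x_i <= 10
Step 1: y^k = 0.0, reduced costs: (9.0, 3.0)
  x^k = (0.0, 0.0), subgradient = b - a^T x = 16.0
  y^{k+1} = 0.0 + 0.1*16.0 = 1.6
Step 2: y^k = 1.6, reduced costs: (4.2, -6.6)
  x^k = (0.0, 10.0), subgradient = b - a^T x = -44.0
  y^{k+1} = 1.6 + 0.1*-44.0 = -2.8
Dual objective at y_2 = -2.8: reduced costs (17.4, 19.8), box minimizer x = (0.0, 0.0)
g(y_2) = b*y + (c1 - a1*y)*x1 + (c2 - a2*y)*x2 = 16*(-2.8) + 17.4*0.0 + 19.8*0.0 = -44.8 + 0.0 + 0.0 = -44.8


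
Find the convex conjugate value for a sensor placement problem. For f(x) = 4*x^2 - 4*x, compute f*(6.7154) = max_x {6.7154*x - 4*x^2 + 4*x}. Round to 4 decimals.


f*(y) = sup_x {y*x - a*x^2 - b*x} = sup_x {(y-b)*x - a*x^2}
FOC: (y - b) - 2a*x = 0 => x* = (y - b)/(2a)
x* = (6.7154 + 4)/(2*4) = 1.3394
f*(6.7154) = (y-b)^2/(4a) = (6.7154 + 4)^2/(4*4)
= 114.8198/16 = 7.1762


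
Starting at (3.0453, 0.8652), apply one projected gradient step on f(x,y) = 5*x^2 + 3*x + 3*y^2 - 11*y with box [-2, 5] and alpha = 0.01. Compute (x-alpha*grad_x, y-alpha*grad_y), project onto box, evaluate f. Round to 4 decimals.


Step 1: Compute gradient at (3.0453, 0.8652).
grad_x = 2*5*3.0453 + 3 = 33.453
grad_y = 2*3*0.8652 - 11 = -5.8088
Step 2: Gradient step.
x_raw = 3.0453 - 0.01*33.453 = 2.7108
y_raw = 0.8652 - 0.01*-5.8088 = 0.9233
Step 3: Project onto [-2, 5].
x_proj = clip(2.7108) = 2.7108
y_proj = clip(0.9233) = 0.9233
Step 4: Evaluate f.
f(2.7108, 0.9233) = 37.2749


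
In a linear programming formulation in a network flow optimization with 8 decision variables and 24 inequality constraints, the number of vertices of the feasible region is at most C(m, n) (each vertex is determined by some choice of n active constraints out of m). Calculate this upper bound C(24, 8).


Each vertex corresponds to some choice of n active constraints out of m, so the number of vertices is at most C(m, n) = m! / (n!(m-n)!).
m = 24, n = 8
Numerator: 24 * 23 * 22 * 21 * 20 * 19 * 18 * 17
Denominator: 8! = 40320
C(24, 8) = 735471


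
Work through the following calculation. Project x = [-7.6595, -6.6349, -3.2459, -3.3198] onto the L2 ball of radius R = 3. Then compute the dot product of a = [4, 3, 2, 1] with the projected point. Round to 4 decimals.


Step 1: Compute ||x|| (intermediates to 6 decimals).
||x|| = sqrt((-7.6595)^2 + (-6.6349)^2 + (-3.2459)^2 + (-3.3198)^2) = 11.146604
Step 2: Project.
Since ||x|| > R, scale = R/||x|| = 3/11.146604 = 0.26914, proj(x) = scale * x
proj(x) = [-2.061478, -1.785717, -0.873602, -0.893491]
Step 3: Dot product.
a^T * proj(x) = 4*(-2.061478) + 3*(-1.785717) + 2*(-0.873602) + 1*(-0.893491) = -16.2438


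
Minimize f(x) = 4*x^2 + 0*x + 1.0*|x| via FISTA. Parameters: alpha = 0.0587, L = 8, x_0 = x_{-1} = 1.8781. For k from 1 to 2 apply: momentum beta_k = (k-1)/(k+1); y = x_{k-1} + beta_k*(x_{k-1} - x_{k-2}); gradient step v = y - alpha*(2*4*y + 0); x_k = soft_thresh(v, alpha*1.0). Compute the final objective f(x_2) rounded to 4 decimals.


FISTA on f(x) = 4*x^2 + 0*x + 1.0*|x|
L = 8, alpha = 0.0587
Iteration 1: beta = 0.0, y = 1.8781 + 0.0*(1.8781 - 1.8781) = 1.8781
  grad(y) = 15.0248, v = y - alpha*grad = 0.9961
  prox(v) = soft_thresh(0.9961, 0.0587) = 0.9374
Iteration 2: beta = 0.3333, y = 0.9374 + 0.3333*(0.9374 - 1.8781) = 0.6239
  grad(y) = 4.9911, v = y - alpha*grad = 0.3309
  prox(v) = soft_thresh(0.3309, 0.0587) = 0.2722
f(x_2) = 4*0.2722^2 + 0*0.2722 + 1.0*|0.2722| = 0.5686


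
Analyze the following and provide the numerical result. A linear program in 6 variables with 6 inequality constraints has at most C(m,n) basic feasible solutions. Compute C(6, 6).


Each vertex corresponds to some choice of n active constraints out of m, so the number of vertices is at most C(m, n) = m! / (n!(m-n)!).
m = 6, n = 6
Numerator: 6 * 5 * 4 * 3 * 2 * 1
Denominator: 6! = 720
C(6, 6) = 1


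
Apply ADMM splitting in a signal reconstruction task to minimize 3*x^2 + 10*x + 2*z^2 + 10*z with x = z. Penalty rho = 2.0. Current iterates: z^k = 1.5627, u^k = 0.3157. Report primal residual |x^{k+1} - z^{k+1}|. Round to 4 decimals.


ADMM iteration with rho = 2.0, z^k = 1.5627, u^k = 0.3157
Step 1: x-update.
Minimize 3*x^2 + 10*x + (2.0/2)*(x - 1.5627 + 0.3157)^2
FOC: (2*3 + 2.0)*x = -10 + 2.0*(1.5627 - 0.3157)
x^{k+1} = -0.9383
Step 2: z-update.
Minimize 2*z^2 + 10*z + (2.0/2)*(-0.9383 - z + 0.3157)^2
FOC: (2*2 + 2.0)*z = -10 + 2.0*(-0.9383 + 0.3157)
z^{k+1} = -1.8742
Step 3: u-update.
u^{k+1} = 0.3157 - 0.9383 + 1.8742 = 1.2516
Step 4: Primal residual = |-0.9383 + 1.8742| = 0.9359


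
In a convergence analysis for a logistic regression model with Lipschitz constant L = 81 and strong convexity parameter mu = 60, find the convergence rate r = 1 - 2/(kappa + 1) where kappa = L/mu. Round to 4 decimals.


Step 1: Compute the condition number.
kappa = L/mu = 81/60 = 1.35
Step 2: Compute the convergence rate.
r = 1 - 2/(kappa + 1) = 1 - 2*mu/(L + mu) = (L - mu)/(L + mu) = 21/141 = 0.1489


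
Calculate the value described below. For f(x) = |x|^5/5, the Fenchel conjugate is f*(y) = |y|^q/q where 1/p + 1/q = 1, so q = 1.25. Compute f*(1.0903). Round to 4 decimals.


The conjugate exponent q satisfies 1/p + 1/q = 1.
p = 5, so q = 5/(5 - 1) = 1.25
|y|^q = 1.0903^1.25 = 1.1141
f*(1.0903) = 1.1141 / 1.25 = 0.8913


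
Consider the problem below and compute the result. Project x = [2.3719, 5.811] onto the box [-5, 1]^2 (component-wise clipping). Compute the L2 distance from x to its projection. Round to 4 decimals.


Project each component onto [-5, 1].
clip(2.3719) = 1.0, clip(5.811) = 1.0
Projection = [1.0, 1.0]
Squared diffs: [1.8821, 23.1457]
Distance = sqrt(25.0278) = 5.0028


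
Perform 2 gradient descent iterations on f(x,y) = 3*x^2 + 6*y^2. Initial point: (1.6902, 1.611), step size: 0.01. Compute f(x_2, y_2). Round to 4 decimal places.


Gradient descent on f(x,y) = 3*x^2 + 6*y^2.
Starting point: (1.6902, 1.611), alpha = 0.01
Step 1: grad_x = 2*3*1.6902 = 10.1412, grad_y = 2*6*1.611 = 19.332
  x_1 = 1.6902 - 0.01*10.1412 = 1.5888
  y_1 = 1.611 - 0.01*19.332 = 1.4177
Step 2: grad_x = 2*3*1.5888 = 9.5327, grad_y = 2*6*1.4177 = 17.0122
  x_2 = 1.5888 - 0.01*9.5327 = 1.4935
  y_2 = 1.4177 - 0.01*17.0122 = 1.2476
f(1.4935, 1.2476) = 3*1.4935^2 + 6*1.2476^2 = 16.0297


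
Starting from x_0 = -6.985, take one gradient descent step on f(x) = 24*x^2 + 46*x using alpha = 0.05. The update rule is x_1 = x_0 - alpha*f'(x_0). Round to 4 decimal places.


We compute the gradient at x_0 and apply the update.
f'(x) = 48*x + 46
f'(-6.985) = 48*-6.985 + 46 = -289.28
x_1 = -6.985 - 0.05*-289.28 = 7.479


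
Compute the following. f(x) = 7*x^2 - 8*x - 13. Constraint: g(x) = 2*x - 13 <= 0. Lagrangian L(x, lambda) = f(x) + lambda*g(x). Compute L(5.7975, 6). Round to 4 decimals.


Step 1: Evaluate f(x).
f(5.7975) = 7*5.7975^2 - 8*5.7975 - 13 = 175.897
Step 2: Evaluate g(x).
g(5.7975) = 2*5.7975 - 13 = -1.405
Step 3: Compute Lagrangian.
L = 175.897 + 6*-1.405 = 167.467


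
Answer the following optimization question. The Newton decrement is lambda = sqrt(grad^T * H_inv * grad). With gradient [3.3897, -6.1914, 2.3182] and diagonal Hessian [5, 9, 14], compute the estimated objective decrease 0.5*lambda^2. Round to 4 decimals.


Step 1: H is diagonal, so H^(-1) * g = [0.6779, -0.6879, 0.1656].
Step 2: g^T H^(-1) g = sum_i g_i^2 / H_ii
  = (3.3897)^2/5 + (-6.1914)^2/9 + (2.3182)^2/14
  = 2.298 + 4.2593 + 0.3839 = 6.9411
Step 3: Objective decrease = 0.5 * g^T H^(-1) g = 3.4706


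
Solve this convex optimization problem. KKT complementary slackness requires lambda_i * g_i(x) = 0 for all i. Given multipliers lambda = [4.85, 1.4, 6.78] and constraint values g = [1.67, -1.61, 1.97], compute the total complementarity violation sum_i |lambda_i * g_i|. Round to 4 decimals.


KKT complementary slackness check:
lambda_1 * g_1 = 4.85 * 1.67 = 8.0995
lambda_2 * g_2 = 1.4 * -1.61 = -2.254
lambda_3 * g_3 = 6.78 * 1.97 = 13.3566
Total violation = 8.0995 + 2.254 + 13.3566 = 23.7101


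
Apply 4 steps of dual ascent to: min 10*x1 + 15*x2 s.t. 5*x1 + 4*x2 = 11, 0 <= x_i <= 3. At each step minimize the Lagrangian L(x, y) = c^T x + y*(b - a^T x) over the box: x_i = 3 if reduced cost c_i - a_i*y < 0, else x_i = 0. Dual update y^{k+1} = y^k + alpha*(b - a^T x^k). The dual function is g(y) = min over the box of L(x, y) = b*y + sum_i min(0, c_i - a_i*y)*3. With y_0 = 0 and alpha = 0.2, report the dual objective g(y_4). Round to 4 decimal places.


Dual ascent for LP: min 10*x1 + 15*x2, 5*x1 + 4*x2 = 11, 0 <= x_i <= 3
Step 1: y^k = 0.0, reduced costs: (10.0, 15.0)
  x^k = (0.0, 0.0), subgradient = b - a^T x = 11.0
  y^{k+1} = 0.0 + 0.2*11.0 = 2.2
Step 2: y^k = 2.2, reduced costs: (-1.0, 6.2)
  x^k = (3.0, 0.0), subgradient = b - a^T x = -4.0
  y^{k+1} = 2.2 + 0.2*-4.0 = 1.4
Step 3: y^k = 1.4, reduced costs: (3.0, 9.4)
  x^k = (0.0, 0.0), subgradient = b - a^T x = 11.0
  y^{k+1} = 1.4 + 0.2*11.0 = 3.6
Step 4: y^k = 3.6, reduced costs: (-8.0, 0.6)
  x^k = (3.0, 0.0), subgradient = b - a^T x = -4.0
  y^{k+1} = 3.6 + 0.2*-4.0 = 2.8
Dual objective at y_4 = 2.8: reduced costs (-4.0, 3.8), box minimizer x = (3.0, 0.0)
g(y_4) = b*y + (c1 - a1*y)*x1 + (c2 - a2*y)*x2 = 11*2.8 + (-4.0)*3.0 + 3.8*0.0 = 30.8 - 12.0 + 0.0 = 18.8


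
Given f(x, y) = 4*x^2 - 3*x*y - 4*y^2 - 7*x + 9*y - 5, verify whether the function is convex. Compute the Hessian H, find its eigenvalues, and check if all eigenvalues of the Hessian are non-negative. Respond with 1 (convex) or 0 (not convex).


The Hessian of f(x,y) = 4*x^2 - 3*x*y - 4*y^2 - 7*x + 9*y - 5 is:
H = [[8, -3], [-3, -8]]
Trace = 8 - 8 = 0
Determinant = 8*-8 - (-3)^2 = -73
Discriminant = (0)^2 - 4*-73 = 292.0
Eigenvalues: lambda_1 = -8.544, lambda_2 = 8.544
The function is not convex.

0


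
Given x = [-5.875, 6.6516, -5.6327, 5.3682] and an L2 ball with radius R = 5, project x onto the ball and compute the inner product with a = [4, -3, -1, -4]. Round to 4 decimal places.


Step 1: Compute ||x|| (intermediates to 6 decimals).
||x|| = sqrt((-5.875)^2 + 6.6516^2 + (-5.6327)^2 + 5.3682^2) = 11.802724
Step 2: Project.
Since ||x|| > R, scale = R/||x|| = 5/11.802724 = 0.423631, proj(x) = scale * x
proj(x) = [-2.488832, 2.817824, -2.386186, 2.274136]
Step 3: Dot product.
a^T * proj(x) = 4*(-2.488832) - 3*2.817824 - 1*(-2.386186) - 4*2.274136 = -25.1192


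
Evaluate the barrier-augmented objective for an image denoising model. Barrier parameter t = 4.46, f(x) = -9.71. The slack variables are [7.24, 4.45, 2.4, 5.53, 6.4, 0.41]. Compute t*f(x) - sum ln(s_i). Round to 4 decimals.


Step 1: Compute log-barrier.
ln values: [1.9796, 1.4929, 0.8755, 1.7102, 1.8563, -0.8916]
phi = -(1.9796 + 1.4929 + 0.8755 + 1.7102 + 1.8563 - 0.8916) = -7.0229
Step 2: Compute augmented objective.
t*f(x) = 4.46*-9.71 = -43.3066
Total = -43.3066 - 7.0229 = -50.3295


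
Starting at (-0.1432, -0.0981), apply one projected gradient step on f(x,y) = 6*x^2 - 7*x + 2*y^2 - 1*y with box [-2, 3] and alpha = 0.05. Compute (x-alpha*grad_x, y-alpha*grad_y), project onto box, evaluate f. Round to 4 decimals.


Step 1: Compute gradient at (-0.1432, -0.0981).
grad_x = 2*6*-0.1432 - 7 = -8.7184
grad_y = 2*2*-0.0981 - 1 = -1.3924
Step 2: Gradient step.
x_raw = -0.1432 - 0.05*-8.7184 = 0.2927
y_raw = -0.0981 - 0.05*-1.3924 = -0.0285
Step 3: Project onto [-2, 3].
x_proj = clip(0.2927) = 0.2927
y_proj = clip(-0.0285) = -0.0285
Step 4: Evaluate f.
f(0.2927, -0.0285) = -1.5048


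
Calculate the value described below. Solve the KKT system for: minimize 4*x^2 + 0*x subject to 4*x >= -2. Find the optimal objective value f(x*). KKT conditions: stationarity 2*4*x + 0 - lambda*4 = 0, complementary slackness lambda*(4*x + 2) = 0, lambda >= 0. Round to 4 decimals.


Step 1: Try lambda = 0 (constraint inactive).
Stationarity: 2*4*x + 0 = 0
x* = 0/(2*4) = 0.0
Check constraint: 4*0.0 = 0.0 >= -2 -- satisfied.
Step 2: Compute optimal value.
f(x*) = 4*0.0^2 + 0*0.0 = 0.0


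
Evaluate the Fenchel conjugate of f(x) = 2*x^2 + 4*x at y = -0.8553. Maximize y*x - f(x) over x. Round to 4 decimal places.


f*(y) = sup_x {y*x - a*x^2 - b*x} = sup_x {(y-b)*x - a*x^2}
FOC: (y - b) - 2a*x = 0 => x* = (y - b)/(2a)
x* = (-0.8553 - 4)/(2*2) = -1.2138
f*(-0.8553) = (y-b)^2/(4a) = (-0.8553 - 4)^2/(4*2)
= 23.5739/8 = 2.9467


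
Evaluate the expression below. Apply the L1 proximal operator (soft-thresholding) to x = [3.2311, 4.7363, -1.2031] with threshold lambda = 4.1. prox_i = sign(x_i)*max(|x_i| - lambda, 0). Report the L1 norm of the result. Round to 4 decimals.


Soft-thresholding with lambda = 4.1:
prox(3.2311) = sign(3.2311)*max(|3.2311| - 4.1, 0) = 0.0
prox(4.7363) = sign(4.7363)*max(|4.7363| - 4.1, 0) = 0.6363
prox(-1.2031) = sign(-1.2031)*max(|-1.2031| - 4.1, 0) = 0.0
prox(x) = [0.0, 0.6363, 0.0]
||prox(x)||_1 = 0.0 + 0.6363 + 0.0 = 0.6363


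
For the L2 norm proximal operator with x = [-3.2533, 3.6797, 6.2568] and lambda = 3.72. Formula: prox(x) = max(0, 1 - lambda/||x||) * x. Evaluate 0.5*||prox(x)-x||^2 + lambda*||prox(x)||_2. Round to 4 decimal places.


Step 1: Compute ||x||.
||x|| = 7.9544
Step 2: Compute scaling factor.
scale = max(0, 1 - 3.72/7.9544) = 0.5323
Step 3: prox(x) = [-1.7318, 1.9588, 3.3307]
||prox(x)|| = 4.2344
Step 4: Proximal objective.
0.5*||prox-x||^2 = 6.9192
lambda*||prox|| = 15.752
Total = 22.671


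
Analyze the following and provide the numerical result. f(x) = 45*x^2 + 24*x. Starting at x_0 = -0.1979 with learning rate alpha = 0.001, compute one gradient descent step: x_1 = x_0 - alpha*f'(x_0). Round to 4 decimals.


We compute the gradient at x_0 and apply the update.
f'(x) = 90*x + 24
f'(-0.1979) = 90*-0.1979 + 24 = 6.189
x_1 = -0.1979 - 0.001*6.189 = -0.2041


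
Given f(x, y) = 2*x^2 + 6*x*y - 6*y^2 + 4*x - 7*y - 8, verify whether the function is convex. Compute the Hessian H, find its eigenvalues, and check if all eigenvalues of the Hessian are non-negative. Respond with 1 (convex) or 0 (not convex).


The Hessian of f(x,y) = 2*x^2 + 6*x*y - 6*y^2 + 4*x - 7*y - 8 is:
H = [[4, 6], [6, -12]]
Trace = 4 - 12 = -8
Determinant = 4*-12 - (6)^2 = -84
Discriminant = (-8)^2 - 4*-84 = 400.0
Eigenvalues: lambda_1 = -14.0, lambda_2 = 6.0
The function is not convex.

0


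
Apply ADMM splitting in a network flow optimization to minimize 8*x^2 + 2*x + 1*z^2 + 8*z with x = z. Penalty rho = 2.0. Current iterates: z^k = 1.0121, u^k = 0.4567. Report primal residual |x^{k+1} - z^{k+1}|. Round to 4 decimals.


ADMM iteration with rho = 2.0, z^k = 1.0121, u^k = 0.4567
Step 1: x-update.
Minimize 8*x^2 + 2*x + (2.0/2)*(x - 1.0121 + 0.4567)^2
FOC: (2*8 + 2.0)*x = -2 + 2.0*(1.0121 - 0.4567)
x^{k+1} = -0.0494
Step 2: z-update.
Minimize 1*z^2 + 8*z + (2.0/2)*(-0.0494 - z + 0.4567)^2
FOC: (2*1 + 2.0)*z = -8 + 2.0*(-0.0494 + 0.4567)
z^{k+1} = -1.7964
Step 3: u-update.
u^{k+1} = 0.4567 - 0.0494 + 1.7964 = 2.2037
Step 4: Primal residual = |-0.0494 + 1.7964| = 1.747


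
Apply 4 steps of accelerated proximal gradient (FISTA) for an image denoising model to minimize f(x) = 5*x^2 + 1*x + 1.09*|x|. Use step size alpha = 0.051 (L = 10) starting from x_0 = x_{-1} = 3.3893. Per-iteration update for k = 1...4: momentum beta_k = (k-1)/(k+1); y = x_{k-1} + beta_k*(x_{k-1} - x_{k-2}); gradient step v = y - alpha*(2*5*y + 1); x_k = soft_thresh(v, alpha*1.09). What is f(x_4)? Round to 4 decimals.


FISTA on f(x) = 5*x^2 + 1*x + 1.09*|x|
L = 10, alpha = 0.051
Iteration 1: beta = 0.0, y = 3.3893 + 0.0*(3.3893 - 3.3893) = 3.3893
  grad(y) = 34.893, v = y - alpha*grad = 1.6098
  prox(v) = soft_thresh(1.6098, 0.0556) = 1.5542
Iteration 2: beta = 0.3333, y = 1.5542 + 0.3333*(1.5542 - 3.3893) = 0.9425
  grad(y) = 10.4246, v = y - alpha*grad = 0.4108
  prox(v) = soft_thresh(0.4108, 0.0556) = 0.3552
Iteration 3: beta = 0.5, y = 0.3552 + 0.5*(0.3552 - 1.5542) = -0.2443
  grad(y) = -1.4426, v = y - alpha*grad = -0.1707
  prox(v) = soft_thresh(-0.1707, 0.0556) = -0.1151
Iteration 4: beta = 0.6, y = -0.1151 + 0.6*(-0.1151 - 0.3552) = -0.3973
  grad(y) = -2.9729, v = y - alpha*grad = -0.2457
  prox(v) = soft_thresh(-0.2457, 0.0556) = -0.1901
f(x_4) = 5*(-0.1901)^2 + 1*(-0.1901) + 1.09*|-0.1901| = 0.1978


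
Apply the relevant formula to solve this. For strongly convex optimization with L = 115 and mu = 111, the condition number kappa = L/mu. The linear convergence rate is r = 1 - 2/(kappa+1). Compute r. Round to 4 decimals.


Step 1: Compute the condition number.
kappa = L/mu = 115/111 = 1.036
Step 2: Compute the convergence rate.
r = 1 - 2/(kappa + 1) = 1 - 2*mu/(L + mu) = (L - mu)/(L + mu) = 4/226 = 0.0177


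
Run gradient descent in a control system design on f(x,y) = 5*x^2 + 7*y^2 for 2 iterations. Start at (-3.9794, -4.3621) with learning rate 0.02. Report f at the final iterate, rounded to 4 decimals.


Gradient descent on f(x,y) = 5*x^2 + 7*y^2.
Starting point: (-3.9794, -4.3621), alpha = 0.02
Step 1: grad_x = 2*5*-3.9794 = -39.794, grad_y = 2*7*-4.3621 = -61.0694
  x_1 = -3.9794 - 0.02*-39.794 = -3.1835
  y_1 = -4.3621 - 0.02*-61.0694 = -3.1407
Step 2: grad_x = 2*5*-3.1835 = -31.8352, grad_y = 2*7*-3.1407 = -43.97
  x_2 = -3.1835 - 0.02*-31.8352 = -2.5468
  y_2 = -3.1407 - 0.02*-43.97 = -2.2613
f(-2.5468, -2.2613) = 5*(-2.5468)^2 + 7*(-2.2613)^2 = 68.2261


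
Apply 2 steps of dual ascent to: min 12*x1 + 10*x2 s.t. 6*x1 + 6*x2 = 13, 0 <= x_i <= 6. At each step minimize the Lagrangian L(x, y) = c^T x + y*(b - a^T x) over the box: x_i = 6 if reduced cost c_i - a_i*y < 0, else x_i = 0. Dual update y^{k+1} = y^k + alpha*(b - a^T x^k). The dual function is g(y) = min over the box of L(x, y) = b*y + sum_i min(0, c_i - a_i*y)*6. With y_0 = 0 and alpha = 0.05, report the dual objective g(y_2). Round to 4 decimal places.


Dual ascent for LP: min 12*x1 + 10*x2, 6*x1 + 6*x2 = 13, 0 <= x_i <= 6
Step 1: y^k = 0.0, reduced costs: (12.0, 10.0)
  x^k = (0.0, 0.0), subgradient = b - a^T x = 13.0
  y^{k+1} = 0.0 + 0.05*13.0 = 0.65
Step 2: y^k = 0.65, reduced costs: (8.1, 6.1)
  x^k = (0.0, 0.0), subgradient = b - a^T x = 13.0
  y^{k+1} = 0.65 + 0.05*13.0 = 1.3
Dual objective at y_2 = 1.3: reduced costs (4.2, 2.2), box minimizer x = (0.0, 0.0)
g(y_2) = b*y + (c1 - a1*y)*x1 + (c2 - a2*y)*x2 = 13*1.3 + 4.2*0.0 + 2.2*0.0 = 16.9 + 0.0 + 0.0 = 16.9


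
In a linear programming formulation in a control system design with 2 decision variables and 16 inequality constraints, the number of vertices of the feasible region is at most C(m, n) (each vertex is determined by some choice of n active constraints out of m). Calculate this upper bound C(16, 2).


Each vertex corresponds to some choice of n active constraints out of m, so the number of vertices is at most C(m, n) = m! / (n!(m-n)!).
m = 16, n = 2
Numerator: 16 * 15
Denominator: 2! = 2
C(16, 2) = 120


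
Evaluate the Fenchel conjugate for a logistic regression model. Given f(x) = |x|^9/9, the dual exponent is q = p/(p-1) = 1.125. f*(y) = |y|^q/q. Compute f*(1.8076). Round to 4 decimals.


The conjugate exponent q satisfies 1/p + 1/q = 1.
p = 9, so q = 9/(9 - 1) = 1.125
|y|^q = 1.8076^1.125 = 1.9464
f*(1.8076) = 1.9464 / 1.125 = 1.7302


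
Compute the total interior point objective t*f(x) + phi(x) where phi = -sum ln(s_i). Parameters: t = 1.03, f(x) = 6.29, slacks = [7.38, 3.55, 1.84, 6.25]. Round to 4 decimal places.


Step 1: Compute log-barrier.
ln values: [1.9988, 1.2669, 0.6098, 1.8326]
phi = -(1.9988 + 1.2669 + 0.6098 + 1.8326) = -5.7081
Step 2: Compute augmented objective.
t*f(x) = 1.03*6.29 = 6.4787
Total = 6.4787 - 5.7081 = 0.7706


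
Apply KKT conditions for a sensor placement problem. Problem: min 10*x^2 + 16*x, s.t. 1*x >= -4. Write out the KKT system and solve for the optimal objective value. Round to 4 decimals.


Step 1: Try lambda = 0 (constraint inactive).
Stationarity: 2*10*x + 16 = 0
x* = -16/(2*10) = -0.8
Check constraint: 1*-0.8 = -0.8 >= -4 -- satisfied.
Step 2: Compute optimal value.
f(x*) = 10*(-0.8)^2 + 16*(-0.8) = -6.4


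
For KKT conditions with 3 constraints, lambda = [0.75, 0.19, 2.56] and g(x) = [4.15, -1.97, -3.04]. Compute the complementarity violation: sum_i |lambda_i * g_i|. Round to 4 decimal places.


KKT complementary slackness check:
lambda_1 * g_1 = 0.75 * 4.15 = 3.1125
lambda_2 * g_2 = 0.19 * -1.97 = -0.3743
lambda_3 * g_3 = 2.56 * -3.04 = -7.7824
Total violation = 3.1125 + 0.3743 + 7.7824 = 11.2692


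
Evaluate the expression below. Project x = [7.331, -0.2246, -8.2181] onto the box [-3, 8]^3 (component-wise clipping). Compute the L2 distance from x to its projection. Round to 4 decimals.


Project each component onto [-3, 8].
clip(7.331) = 7.331, clip(-0.2246) = -0.2246, clip(-8.2181) = -3.0
Projection = [7.331, -0.2246, -3.0]
Squared diffs: [0.0, 0.0, 27.2286]
Distance = sqrt(27.2286) = 5.2181


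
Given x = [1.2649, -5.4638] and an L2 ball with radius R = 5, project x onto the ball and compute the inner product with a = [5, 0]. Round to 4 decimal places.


Step 1: Compute ||x|| (intermediates to 6 decimals).
||x|| = sqrt(1.2649^2 + (-5.4638)^2) = 5.608305
Step 2: Project.
Since ||x|| > R, scale = R/||x|| = 5/5.608305 = 0.891535, proj(x) = scale * x
proj(x) = [1.127703, -4.871169]
Step 3: Dot product.
a^T * proj(x) = 5*1.127703 + 0*(-4.871169) = 5.6385


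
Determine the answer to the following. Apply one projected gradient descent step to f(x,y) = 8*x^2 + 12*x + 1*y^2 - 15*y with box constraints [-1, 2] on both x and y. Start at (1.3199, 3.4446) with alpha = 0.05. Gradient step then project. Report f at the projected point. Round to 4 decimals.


Step 1: Compute gradient at (1.3199, 3.4446).
grad_x = 2*8*1.3199 + 12 = 33.1184
grad_y = 2*1*3.4446 - 15 = -8.1108
Step 2: Gradient step.
x_raw = 1.3199 - 0.05*33.1184 = -0.336
y_raw = 3.4446 - 0.05*-8.1108 = 3.8501
Step 3: Project onto [-1, 2].
x_proj = clip(-0.336) = -0.336
y_proj = clip(3.8501) = 2.0
Step 4: Evaluate f.
f(-0.336, 2.0) = -29.129


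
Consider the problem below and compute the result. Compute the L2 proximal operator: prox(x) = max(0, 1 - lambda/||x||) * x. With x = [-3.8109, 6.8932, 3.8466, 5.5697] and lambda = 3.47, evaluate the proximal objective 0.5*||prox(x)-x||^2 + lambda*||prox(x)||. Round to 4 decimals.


Step 1: Compute ||x||.
||x|| = 10.3854
Step 2: Compute scaling factor.
scale = max(0, 1 - 3.47/10.3854) = 0.6659
Step 3: prox(x) = [-2.5376, 4.59, 2.5614, 3.7087]
||prox(x)|| = 6.9154
Step 4: Proximal objective.
0.5*||prox-x||^2 = 6.0205
lambda*||prox|| = 23.9964
Total = 30.017


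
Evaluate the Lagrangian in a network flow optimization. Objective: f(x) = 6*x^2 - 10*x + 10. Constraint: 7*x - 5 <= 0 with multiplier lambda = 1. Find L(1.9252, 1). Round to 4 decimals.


Step 1: Evaluate f(x).
f(1.9252) = 6*1.9252^2 - 10*1.9252 + 10 = 12.9864
Step 2: Evaluate g(x).
g(1.9252) = 7*1.9252 - 5 = 8.4764
Step 3: Compute Lagrangian.
L = 12.9864 + 1*8.4764 = 21.4628


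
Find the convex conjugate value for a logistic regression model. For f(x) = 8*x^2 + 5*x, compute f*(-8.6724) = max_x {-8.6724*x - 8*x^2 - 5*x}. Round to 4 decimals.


f*(y) = sup_x {y*x - a*x^2 - b*x} = sup_x {(y-b)*x - a*x^2}
FOC: (y - b) - 2a*x = 0 => x* = (y - b)/(2a)
x* = (-8.6724 - 5)/(2*8) = -0.8545
f*(-8.6724) = (y-b)^2/(4a) = (-8.6724 - 5)^2/(4*8)
= 186.9345/32 = 5.8417


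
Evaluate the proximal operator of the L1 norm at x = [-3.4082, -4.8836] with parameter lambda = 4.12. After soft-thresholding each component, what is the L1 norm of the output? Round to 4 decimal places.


Soft-thresholding with lambda = 4.12:
prox(-3.4082) = sign(-3.4082)*max(|-3.4082| - 4.12, 0) = 0.0
prox(-4.8836) = sign(-4.8836)*max(|-4.8836| - 4.12, 0) = -0.7636
prox(x) = [0.0, -0.7636]
||prox(x)||_1 = 0.0 + 0.7636 = 0.7636


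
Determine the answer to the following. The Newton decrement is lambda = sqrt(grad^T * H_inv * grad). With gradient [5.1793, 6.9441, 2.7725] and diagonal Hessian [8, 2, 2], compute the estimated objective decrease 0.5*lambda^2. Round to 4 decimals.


Step 1: H is diagonal, so H^(-1) * g = [0.6474, 3.4721, 1.3863].
Step 2: g^T H^(-1) g = sum_i g_i^2 / H_ii
  = (5.1793)^2/8 + (6.9441)^2/2 + (2.7725)^2/2
  = 3.3531 + 24.1103 + 3.8434 = 31.3068
Step 3: Objective decrease = 0.5 * g^T H^(-1) g = 15.6534


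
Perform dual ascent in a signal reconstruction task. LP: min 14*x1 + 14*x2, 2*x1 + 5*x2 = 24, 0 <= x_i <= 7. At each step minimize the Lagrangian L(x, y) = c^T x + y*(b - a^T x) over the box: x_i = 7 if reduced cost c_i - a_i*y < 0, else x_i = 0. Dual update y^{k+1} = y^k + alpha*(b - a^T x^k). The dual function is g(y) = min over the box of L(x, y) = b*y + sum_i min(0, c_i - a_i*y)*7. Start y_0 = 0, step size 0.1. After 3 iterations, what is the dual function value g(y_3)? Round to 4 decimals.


Dual ascent for LP: min 14*x1 + 14*x2, 2*x1 + 5*x2 = 24, 0 <= x_i <= 7
Step 1: y^k = 0.0, reduced costs: (14.0, 14.0)
  x^k = (0.0, 0.0), subgradient = b - a^T x = 24.0
  y^{k+1} = 0.0 + 0.1*24.0 = 2.4
Step 2: y^k = 2.4, reduced costs: (9.2, 2.0)
  x^k = (0.0, 0.0), subgradient = b - a^T x = 24.0
  y^{k+1} = 2.4 + 0.1*24.0 = 4.8
Step 3: y^k = 4.8, reduced costs: (4.4, -10.0)
  x^k = (0.0, 7.0), subgradient = b - a^T x = -11.0
  y^{k+1} = 4.8 + 0.1*-11.0 = 3.7
Dual objective at y_3 = 3.7: reduced costs (6.6, -4.5), box minimizer x = (0.0, 7.0)
g(y_3) = b*y + (c1 - a1*y)*x1 + (c2 - a2*y)*x2 = 24*3.7 + 6.6*0.0 + (-4.5)*7.0 = 88.8 + 0.0 - 31.5 = 57.3


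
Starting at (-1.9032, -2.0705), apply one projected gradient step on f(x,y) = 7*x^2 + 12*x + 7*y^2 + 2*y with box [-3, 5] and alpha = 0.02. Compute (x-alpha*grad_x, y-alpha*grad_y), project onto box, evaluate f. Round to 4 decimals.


Step 1: Compute gradient at (-1.9032, -2.0705).
grad_x = 2*7*-1.9032 + 12 = -14.6448
grad_y = 2*7*-2.0705 + 2 = -26.987
Step 2: Gradient step.
x_raw = -1.9032 - 0.02*-14.6448 = -1.6103
y_raw = -2.0705 - 0.02*-26.987 = -1.5308
Step 3: Project onto [-3, 5].
x_proj = clip(-1.6103) = -1.6103
y_proj = clip(-1.5308) = -1.5308
Step 4: Evaluate f.
f(-1.6103, -1.5308) = 12.169


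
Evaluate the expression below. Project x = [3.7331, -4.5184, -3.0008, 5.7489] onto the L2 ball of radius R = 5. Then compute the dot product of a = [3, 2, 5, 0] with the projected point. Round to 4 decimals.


Step 1: Compute ||x|| (intermediates to 6 decimals).
||x|| = sqrt(3.7331^2 + (-4.5184)^2 + (-3.0008)^2 + 5.7489^2) = 8.741088
Step 2: Project.
Since ||x|| > R, scale = R/||x|| = 5/8.741088 = 0.572011, proj(x) = scale * x
proj(x) = [2.135374, -2.584575, -1.716491, 3.288434]
Step 3: Dot product.
a^T * proj(x) = 3*2.135374 + 2*(-2.584575) + 5*(-1.716491) + 0*3.288434 = -7.3455


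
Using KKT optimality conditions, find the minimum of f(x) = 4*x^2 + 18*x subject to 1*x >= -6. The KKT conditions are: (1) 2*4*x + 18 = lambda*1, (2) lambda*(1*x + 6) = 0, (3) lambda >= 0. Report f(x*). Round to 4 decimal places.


Step 1: Try lambda = 0 (constraint inactive).
Stationarity: 2*4*x + 18 = 0
x* = -18/(2*4) = -2.25
Check constraint: 1*-2.25 = -2.25 >= -6 -- satisfied.
Step 2: Compute optimal value.
f(x*) = 4*(-2.25)^2 + 18*(-2.25) = -20.25


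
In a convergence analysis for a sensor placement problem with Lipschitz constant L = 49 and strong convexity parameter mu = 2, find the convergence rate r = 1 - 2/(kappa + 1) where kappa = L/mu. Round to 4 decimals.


Step 1: Compute the condition number.
kappa = L/mu = 49/2 = 24.5
Step 2: Compute the convergence rate.
r = 1 - 2/(kappa + 1) = 1 - 2*mu/(L + mu) = (L - mu)/(L + mu) = 47/51 = 0.9216


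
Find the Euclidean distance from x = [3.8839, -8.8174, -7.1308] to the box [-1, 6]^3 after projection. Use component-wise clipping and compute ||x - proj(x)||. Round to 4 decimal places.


Project each component onto [-1, 6].
clip(3.8839) = 3.8839, clip(-8.8174) = -1.0, clip(-7.1308) = -1.0
Projection = [3.8839, -1.0, -1.0]
Squared diffs: [0.0, 61.1117, 37.5867]
Distance = sqrt(98.6984) = 9.9347


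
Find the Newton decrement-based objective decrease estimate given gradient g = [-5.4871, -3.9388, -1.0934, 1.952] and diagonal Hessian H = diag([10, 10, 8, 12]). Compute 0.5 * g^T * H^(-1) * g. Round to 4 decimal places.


Step 1: H is diagonal, so H^(-1) * g = [-0.5487, -0.3939, -0.1367, 0.1627].
Step 2: g^T H^(-1) g = sum_i g_i^2 / H_ii
  = (-5.4871)^2/10 + (-3.9388)^2/10 + (-1.0934)^2/8 + (1.952)^2/12
  = 3.0108 + 1.5514 + 0.1494 + 0.3175 = 5.0292
Step 3: Objective decrease = 0.5 * g^T H^(-1) g = 2.5146


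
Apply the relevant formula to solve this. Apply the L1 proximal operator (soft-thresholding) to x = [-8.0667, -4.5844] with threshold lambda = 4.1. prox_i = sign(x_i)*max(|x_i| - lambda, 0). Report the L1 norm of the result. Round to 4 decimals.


Soft-thresholding with lambda = 4.1:
prox(-8.0667) = sign(-8.0667)*max(|-8.0667| - 4.1, 0) = -3.9667
prox(-4.5844) = sign(-4.5844)*max(|-4.5844| - 4.1, 0) = -0.4844
prox(x) = [-3.9667, -0.4844]
||prox(x)||_1 = 3.9667 + 0.4844 = 4.4511


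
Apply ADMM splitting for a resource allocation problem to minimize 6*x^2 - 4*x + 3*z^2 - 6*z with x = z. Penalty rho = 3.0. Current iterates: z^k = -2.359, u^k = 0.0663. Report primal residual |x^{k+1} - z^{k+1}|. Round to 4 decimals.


ADMM iteration with rho = 3.0, z^k = -2.359, u^k = 0.0663
Step 1: x-update.
Minimize 6*x^2 - 4*x + (3.0/2)*(x + 2.359 + 0.0663)^2
FOC: (2*6 + 3.0)*x = 4 + 3.0*(-2.359 - 0.0663)
x^{k+1} = -0.2184
Step 2: z-update.
Minimize 3*z^2 - 6*z + (3.0/2)*(-0.2184 - z + 0.0663)^2
FOC: (2*3 + 3.0)*z = 6 + 3.0*(-0.2184 + 0.0663)
z^{k+1} = 0.616
Step 3: u-update.
u^{k+1} = 0.0663 - 0.2184 - 0.616 = -0.7681
Step 4: Primal residual = |-0.2184 - 0.616| = 0.8344


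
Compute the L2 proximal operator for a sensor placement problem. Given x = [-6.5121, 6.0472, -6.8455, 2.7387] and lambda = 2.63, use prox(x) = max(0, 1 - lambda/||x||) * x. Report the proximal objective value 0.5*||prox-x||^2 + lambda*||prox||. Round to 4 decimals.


Step 1: Compute ||x||.
||x|| = 11.5472
Step 2: Compute scaling factor.
scale = max(0, 1 - 2.63/11.5472) = 0.7722
Step 3: prox(x) = [-5.0289, 4.6699, -5.2864, 2.1149]
||prox(x)|| = 8.9172
Step 4: Proximal objective.
0.5*||prox-x||^2 = 3.4585
lambda*||prox|| = 23.4522
Total = 26.9106


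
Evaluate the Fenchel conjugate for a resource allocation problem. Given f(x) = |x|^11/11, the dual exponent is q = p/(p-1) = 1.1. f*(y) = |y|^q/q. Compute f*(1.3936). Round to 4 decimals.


The conjugate exponent q satisfies 1/p + 1/q = 1.
p = 11, so q = 11/(11 - 1) = 1.1
|y|^q = 1.3936^1.1 = 1.4406
f*(1.3936) = 1.4406 / 1.1 = 1.3097


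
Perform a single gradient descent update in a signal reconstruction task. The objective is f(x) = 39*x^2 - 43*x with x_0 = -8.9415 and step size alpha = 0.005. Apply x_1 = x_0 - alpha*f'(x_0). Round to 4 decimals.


We compute the gradient at x_0 and apply the update.
f'(x) = 78*x - 43
f'(-8.9415) = 78*-8.9415 - 43 = -740.437
x_1 = -8.9415 - 0.005*-740.437 = -5.2393


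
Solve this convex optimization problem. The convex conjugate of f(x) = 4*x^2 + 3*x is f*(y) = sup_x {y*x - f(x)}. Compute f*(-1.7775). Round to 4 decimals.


f*(y) = sup_x {y*x - a*x^2 - b*x} = sup_x {(y-b)*x - a*x^2}
FOC: (y - b) - 2a*x = 0 => x* = (y - b)/(2a)
x* = (-1.7775 - 3)/(2*4) = -0.5972
f*(-1.7775) = (y-b)^2/(4a) = (-1.7775 - 3)^2/(4*4)
= 22.8245/16 = 1.4265


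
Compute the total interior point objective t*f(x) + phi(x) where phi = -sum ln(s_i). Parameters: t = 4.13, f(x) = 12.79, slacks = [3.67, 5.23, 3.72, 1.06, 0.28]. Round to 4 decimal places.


Step 1: Compute log-barrier.
ln values: [1.3002, 1.6544, 1.3137, 0.0583, -1.273]
phi = -(1.3002 + 1.6544 + 1.3137 + 0.0583 - 1.273) = -3.0536
Step 2: Compute augmented objective.
t*f(x) = 4.13*12.79 = 52.8227
Total = 52.8227 - 3.0536 = 49.7691


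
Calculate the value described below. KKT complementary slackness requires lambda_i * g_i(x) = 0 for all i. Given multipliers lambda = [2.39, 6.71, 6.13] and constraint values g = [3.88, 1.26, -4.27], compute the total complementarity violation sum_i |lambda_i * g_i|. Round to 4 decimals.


KKT complementary slackness check:
lambda_1 * g_1 = 2.39 * 3.88 = 9.2732
lambda_2 * g_2 = 6.71 * 1.26 = 8.4546
lambda_3 * g_3 = 6.13 * -4.27 = -26.1751
Total violation = 9.2732 + 8.4546 + 26.1751 = 43.9029


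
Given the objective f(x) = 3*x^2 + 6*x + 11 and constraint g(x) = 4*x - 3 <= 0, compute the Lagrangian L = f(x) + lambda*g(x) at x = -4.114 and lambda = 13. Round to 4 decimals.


Step 1: Evaluate f(x).
f(-4.114) = 3*(-4.114)^2 + 6*(-4.114) + 11 = 37.091
Step 2: Evaluate g(x).
g(-4.114) = 4*-4.114 - 3 = -19.456
Step 3: Compute Lagrangian.
L = 37.091 + 13*-19.456 = -215.837


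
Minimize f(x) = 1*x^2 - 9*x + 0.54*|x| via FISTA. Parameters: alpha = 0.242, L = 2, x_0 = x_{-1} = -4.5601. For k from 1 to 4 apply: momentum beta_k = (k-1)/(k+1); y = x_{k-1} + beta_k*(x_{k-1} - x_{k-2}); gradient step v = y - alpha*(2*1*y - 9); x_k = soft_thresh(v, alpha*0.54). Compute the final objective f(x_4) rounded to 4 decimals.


FISTA on f(x) = 1*x^2 - 9*x + 0.54*|x|
L = 2, alpha = 0.242
Iteration 1: beta = 0.0, y = -4.5601 + 0.0*(-4.5601 + 4.5601) = -4.5601
  grad(y) = -18.1202, v = y - alpha*grad = -0.175
  prox(v) = soft_thresh(-0.175, 0.1307) = -0.0443
Iteration 2: beta = 0.3333, y = -0.0443 + 0.3333*(-0.0443 + 4.5601) = 1.4609
  grad(y) = -6.0782, v = y - alpha*grad = 2.9318
  prox(v) = soft_thresh(2.9318, 0.1307) = 2.8012
Iteration 3: beta = 0.5, y = 2.8012 + 0.5*(2.8012 + 0.0443) = 4.2239
  grad(y) = -0.5522, v = y - alpha*grad = 4.3575
  prox(v) = soft_thresh(4.3575, 0.1307) = 4.2269
Iteration 4: beta = 0.6, y = 4.2269 + 0.6*(4.2269 - 2.8012) = 5.0823
  grad(y) = 1.1645, v = y - alpha*grad = 4.8005
  prox(v) = soft_thresh(4.8005, 0.1307) = 4.6698
f(x_4) = 1*4.6698^2 - 9*4.6698 + 0.54*|4.6698| = -17.6995


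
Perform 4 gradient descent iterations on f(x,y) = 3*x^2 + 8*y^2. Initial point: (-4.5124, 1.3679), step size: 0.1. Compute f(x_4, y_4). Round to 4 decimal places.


Gradient descent on f(x,y) = 3*x^2 + 8*y^2.
Starting point: (-4.5124, 1.3679), alpha = 0.1
Step 1: grad_x = 2*3*-4.5124 = -27.0744, grad_y = 2*8*1.3679 = 21.8864
  x_1 = -4.5124 - 0.1*-27.0744 = -1.805
  y_1 = 1.3679 - 0.1*21.8864 = -0.8207
Step 2: grad_x = 2*3*-1.805 = -10.8298, grad_y = 2*8*-0.8207 = -13.1318
  x_2 = -1.805 - 0.1*-10.8298 = -0.722
  y_2 = -0.8207 - 0.1*-13.1318 = 0.4924
Step 3: grad_x = 2*3*-0.722 = -4.3319, grad_y = 2*8*0.4924 = 7.8791
  x_3 = -0.722 - 0.1*-4.3319 = -0.2888
  y_3 = 0.4924 - 0.1*7.8791 = -0.2955
Step 4: grad_x = 2*3*-0.2888 = -1.7328, grad_y = 2*8*-0.2955 = -4.7275
  x_4 = -0.2888 - 0.1*-1.7328 = -0.1155
  y_4 = -0.2955 - 0.1*-4.7275 = 0.1773
f(-0.1155, 0.1773) = 3*(-0.1155)^2 + 8*0.1773^2 = 0.2915


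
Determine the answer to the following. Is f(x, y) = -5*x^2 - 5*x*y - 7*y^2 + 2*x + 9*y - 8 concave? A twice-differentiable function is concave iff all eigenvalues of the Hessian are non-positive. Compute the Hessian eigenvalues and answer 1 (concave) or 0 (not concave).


The Hessian of f(x,y) = -5*x^2 - 5*x*y - 7*y^2 + 2*x + 9*y - 8 is:
H = [[-10, -5], [-5, -14]]
Trace = -10 - 14 = -24
Determinant = -10*-14 - (-5)^2 = 115
Discriminant = (-24)^2 - 4*115 = 116.0
Eigenvalues: lambda_1 = -17.3852, lambda_2 = -6.6148
The function is concave.

1


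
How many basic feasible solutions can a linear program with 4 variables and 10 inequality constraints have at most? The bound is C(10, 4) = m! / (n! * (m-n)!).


Each vertex corresponds to some choice of n active constraints out of m, so the number of vertices is at most C(m, n) = m! / (n!(m-n)!).
m = 10, n = 4
Numerator: 10 * 9 * 8 * 7
Denominator: 4! = 24
C(10, 4) = 210


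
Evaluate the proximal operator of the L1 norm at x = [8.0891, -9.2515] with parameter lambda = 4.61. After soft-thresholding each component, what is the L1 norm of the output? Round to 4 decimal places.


Soft-thresholding with lambda = 4.61:
prox(8.0891) = sign(8.0891)*max(|8.0891| - 4.61, 0) = 3.4791
prox(-9.2515) = sign(-9.2515)*max(|-9.2515| - 4.61, 0) = -4.6415
prox(x) = [3.4791, -4.6415]
||prox(x)||_1 = 3.4791 + 4.6415 = 8.1206


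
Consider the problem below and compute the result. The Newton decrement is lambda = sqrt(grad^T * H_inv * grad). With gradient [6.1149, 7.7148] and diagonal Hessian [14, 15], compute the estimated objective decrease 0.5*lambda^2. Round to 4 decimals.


Step 1: H is diagonal, so H^(-1) * g = [0.4368, 0.5143].
Step 2: g^T H^(-1) g = sum_i g_i^2 / H_ii
  = (6.1149)^2/14 + (7.7148)^2/15
  = 2.6709 + 3.9679 = 6.6387
Step 3: Objective decrease = 0.5 * g^T H^(-1) g = 3.3194


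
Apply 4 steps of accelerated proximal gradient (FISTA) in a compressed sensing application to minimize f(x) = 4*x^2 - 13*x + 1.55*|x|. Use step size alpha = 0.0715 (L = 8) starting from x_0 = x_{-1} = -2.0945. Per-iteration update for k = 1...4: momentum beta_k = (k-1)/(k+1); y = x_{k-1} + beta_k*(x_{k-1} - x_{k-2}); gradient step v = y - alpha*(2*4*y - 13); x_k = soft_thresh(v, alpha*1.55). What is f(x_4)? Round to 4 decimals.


FISTA on f(x) = 4*x^2 - 13*x + 1.55*|x|
L = 8, alpha = 0.0715
Iteration 1: beta = 0.0, y = -2.0945 + 0.0*(-2.0945 + 2.0945) = -2.0945
  grad(y) = -29.756, v = y - alpha*grad = 0.0331
  prox(v) = soft_thresh(0.0331, 0.1108) = 0.0
Iteration 2: beta = 0.3333, y = 0.0 + 0.3333*(0.0 + 2.0945) = 0.6982
  grad(y) = -7.4147, v = y - alpha*grad = 1.2283
  prox(v) = soft_thresh(1.2283, 0.1108) = 1.1175
Iteration 3: beta = 0.5, y = 1.1175 + 0.5*(1.1175 - 0.0) = 1.6762
  grad(y) = 0.4099, v = y - alpha*grad = 1.6469
  prox(v) = soft_thresh(1.6469, 0.1108) = 1.5361
Iteration 4: beta = 0.6, y = 1.5361 + 0.6*(1.5361 - 1.1175) = 1.7873
  grad(y) = 1.2982, v = y - alpha*grad = 1.6945
  prox(v) = soft_thresh(1.6945, 0.1108) = 1.5836
f(x_4) = 4*1.5836^2 - 13*1.5836 + 1.55*|1.5836| = -8.101


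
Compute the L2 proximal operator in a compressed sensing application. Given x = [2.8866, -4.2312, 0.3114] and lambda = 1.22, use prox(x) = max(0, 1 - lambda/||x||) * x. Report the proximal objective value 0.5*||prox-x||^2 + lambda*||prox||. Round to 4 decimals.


Step 1: Compute ||x||.
||x|| = 5.1315
Step 2: Compute scaling factor.
scale = max(0, 1 - 1.22/5.1315) = 0.7623
Step 3: prox(x) = [2.2003, -3.2252, 0.2374]
||prox(x)|| = 3.9115
Step 4: Proximal objective.
0.5*||prox-x||^2 = 0.7442
lambda*||prox|| = 4.772
Total = 5.5163
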